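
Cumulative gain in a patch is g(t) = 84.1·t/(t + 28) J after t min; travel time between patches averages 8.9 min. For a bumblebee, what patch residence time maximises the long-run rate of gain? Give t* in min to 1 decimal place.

By the marginal value theorem, leave when the instantaneous gain rate g'(t) equals the habitat-wide average g(t)/(T + t).
g'(t) = 84.1·28/(t + 28)². Setting 84.1·28/(t+28)² = 84.1t/[(t+28)(8.9+t)] gives 28(8.9+t) = t(t+28), so t² = 28×8.9 = 249.2.
t* = √249.2 = 15.79 min.

15.8 min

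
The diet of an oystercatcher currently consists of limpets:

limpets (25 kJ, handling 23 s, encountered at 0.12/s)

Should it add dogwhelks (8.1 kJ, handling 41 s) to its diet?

Current rate: (0.12×25)/(1 + 0.12×23) = 0.7979 kJ/s.
dogwhelks: E/h = 8.1/41 = 0.1976 kJ/s.
Since 0.1976 < R, time spent handling dogwhelks is better spent searching.

No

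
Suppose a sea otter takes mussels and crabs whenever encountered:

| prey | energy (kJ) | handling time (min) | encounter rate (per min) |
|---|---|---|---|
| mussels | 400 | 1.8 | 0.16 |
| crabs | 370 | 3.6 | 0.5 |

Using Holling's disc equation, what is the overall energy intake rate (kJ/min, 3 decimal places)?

R = Σλ_iE_i / (1 + Σλ_ih_i)
Numerator: 0.16×400 + 0.5×370 = 249
Denominator: 1 + 0.16×1.8 + 0.5×3.6 = 3.088
R = 249/3.088 = 80.63 kJ/min

80.635 kJ/min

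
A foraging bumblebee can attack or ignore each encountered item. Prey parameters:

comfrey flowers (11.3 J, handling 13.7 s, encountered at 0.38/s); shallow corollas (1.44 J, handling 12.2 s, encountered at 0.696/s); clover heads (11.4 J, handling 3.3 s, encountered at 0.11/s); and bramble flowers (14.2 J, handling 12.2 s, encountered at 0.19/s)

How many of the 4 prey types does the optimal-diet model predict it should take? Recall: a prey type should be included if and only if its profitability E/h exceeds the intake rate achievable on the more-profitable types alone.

2

Profitabilities (E/h, J/s): clover heads 3.45, bramble flowers 1.16, comfrey flowers 0.825, shallow corollas 0.118. Add prey in this order while the next type's profitability exceeds the intake rate on those already taken.
Rate on top 1: 0.92. bramble flowers: 1.16 > 0.92 → include.
Rate on top 2: 1.074. comfrey flowers: 0.825 < 1.074 → exclude; stop.
Optimal diet: clover heads, bramble flowers — 2 of 4 types.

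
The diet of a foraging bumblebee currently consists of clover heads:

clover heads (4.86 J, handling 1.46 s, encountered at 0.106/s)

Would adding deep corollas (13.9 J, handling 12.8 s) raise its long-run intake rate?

Yes

Current rate: (0.106×4.86)/(1 + 0.106×1.46) = 0.4461 J/s.
deep corollas: E/h = 13.9/12.8 = 1.086 J/s.
1.086 > 0.4461, so adding deep corollas raises the average — include it.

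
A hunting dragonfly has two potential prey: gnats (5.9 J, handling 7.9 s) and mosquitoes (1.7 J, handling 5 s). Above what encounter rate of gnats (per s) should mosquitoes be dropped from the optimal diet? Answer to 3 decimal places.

Drop mosquitoes once their profitability E₂/h₂ falls below the rate achievable on gnats alone: E₂/h₂ = λE₁/(1 + λh₁).
Solve for λ: λE₁h₂ = E₂(1 + λh₁) → λ(E₁h₂ − E₂h₁) = E₂ → λ = E₂/(E₁h₂ − E₂h₁).
λ = 1.7/(5.9×5 − 1.7×7.9) = 1.7/16.07 = 0.1058 per s.

0.106 per s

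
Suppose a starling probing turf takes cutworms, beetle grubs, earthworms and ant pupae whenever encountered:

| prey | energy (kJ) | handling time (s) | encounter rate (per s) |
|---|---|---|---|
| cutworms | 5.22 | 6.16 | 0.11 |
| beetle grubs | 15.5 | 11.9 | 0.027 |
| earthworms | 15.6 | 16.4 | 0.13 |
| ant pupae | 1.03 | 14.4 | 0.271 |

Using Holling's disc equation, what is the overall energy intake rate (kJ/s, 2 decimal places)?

0.41 kJ/s

R = (0.11×5.22 + 0.027×15.5 + 0.13×15.6 + 0.271×1.03) / (1 + 0.11×6.16 + 0.027×11.9 + 0.13×16.4 + 0.271×14.4) = 3.3/8.033 = 0.4108 kJ/s.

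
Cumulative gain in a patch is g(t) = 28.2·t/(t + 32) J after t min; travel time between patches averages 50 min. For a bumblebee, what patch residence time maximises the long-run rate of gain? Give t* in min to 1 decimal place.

40.0 min

Maximise g(t)/(T+t): set derivative to zero → g'(t)(T+t) = g(t).
g'(t) = 28.2·32/(t + 32)². Setting 28.2·32/(t+32)² = 28.2t/[(t+32)(50+t)] gives 32(50+t) = t(t+32), so t² = 32×50 = 1600.
t* = √1600 = 40 min.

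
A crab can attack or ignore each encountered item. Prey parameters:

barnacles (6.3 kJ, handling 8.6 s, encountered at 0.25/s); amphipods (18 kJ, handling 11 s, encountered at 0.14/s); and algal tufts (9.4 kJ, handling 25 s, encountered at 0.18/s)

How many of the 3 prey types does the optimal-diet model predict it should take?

1

E/h in descending order: amphipods 1.64, barnacles 0.733, algal tufts 0.376 kJ/s. The optimal diet is the largest prefix of this list for which every included type satisfies E_i/h_i > R on the types above it.
Rate on top 1: 0.9921. barnacles: 0.733 < 0.9921 → exclude; stop.
Optimal diet: amphipods — 1 of 3 types.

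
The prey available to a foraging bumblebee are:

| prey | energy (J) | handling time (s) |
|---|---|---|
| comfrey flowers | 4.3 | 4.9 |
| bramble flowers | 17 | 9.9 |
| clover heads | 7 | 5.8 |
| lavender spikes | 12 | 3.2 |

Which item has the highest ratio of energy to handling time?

In descending order of E/h:
lavender spikes: 12/3.2 = 3.75 J/s
bramble flowers: 17/9.9 = 1.72 J/s
clover heads: 7/5.8 = 1.21 J/s
comfrey flowers: 4.3/4.9 = 0.878 J/s

lavender spikes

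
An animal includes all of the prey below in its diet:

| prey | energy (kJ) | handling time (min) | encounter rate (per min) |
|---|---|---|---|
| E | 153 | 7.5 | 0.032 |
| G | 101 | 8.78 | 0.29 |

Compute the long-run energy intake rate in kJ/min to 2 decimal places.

9.03 kJ/min

Energy encountered per unit search time: 0.032×153 + 0.29×101 = 34.19 kJ/min.
Handling time per unit search time: 0.032×7.5 + 0.29×8.78 = 2.786.
Rate = 34.19/(1 + 2.786) = 9.029 kJ/min.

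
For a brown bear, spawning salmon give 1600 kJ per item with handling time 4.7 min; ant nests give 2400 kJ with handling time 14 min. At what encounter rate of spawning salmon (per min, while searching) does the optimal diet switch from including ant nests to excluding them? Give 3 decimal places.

0.216 per min

The zero-one rule: include ant nests iff E₂/h₂ > λE₁/(1+λh₁). Equality gives the switch point.
λE₁h₂ = E₂ + λE₂h₁ ⇒ λ = E₂/(E₁h₂ − E₂h₁) = 2400/(2.24e+04 − 1.128e+04) = 0.2158 per min.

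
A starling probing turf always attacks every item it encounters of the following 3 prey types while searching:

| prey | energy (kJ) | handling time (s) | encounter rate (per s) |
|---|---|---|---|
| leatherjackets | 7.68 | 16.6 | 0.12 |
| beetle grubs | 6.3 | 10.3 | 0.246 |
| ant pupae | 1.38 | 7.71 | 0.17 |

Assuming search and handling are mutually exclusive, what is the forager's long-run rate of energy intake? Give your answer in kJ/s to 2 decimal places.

Energy encountered per unit search time: 0.12×7.68 + 0.246×6.3 + 0.17×1.38 = 2.706 kJ/s.
Handling time per unit search time: 0.12×16.6 + 0.246×10.3 + 0.17×7.71 = 5.837.
Rate = 2.706/(1 + 5.837) = 0.3958 kJ/s.

0.40 kJ/s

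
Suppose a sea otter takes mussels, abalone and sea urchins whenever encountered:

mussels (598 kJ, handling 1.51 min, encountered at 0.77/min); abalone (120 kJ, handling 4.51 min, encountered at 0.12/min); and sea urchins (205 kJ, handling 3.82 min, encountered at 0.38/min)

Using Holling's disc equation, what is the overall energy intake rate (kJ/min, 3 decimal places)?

133.019 kJ/min

Energy encountered per unit search time: 0.77×598 + 0.12×120 + 0.38×205 = 552.8 kJ/min.
Handling time per unit search time: 0.77×1.51 + 0.12×4.51 + 0.38×3.82 = 3.155.
Rate = 552.8/(1 + 3.155) = 133 kJ/min.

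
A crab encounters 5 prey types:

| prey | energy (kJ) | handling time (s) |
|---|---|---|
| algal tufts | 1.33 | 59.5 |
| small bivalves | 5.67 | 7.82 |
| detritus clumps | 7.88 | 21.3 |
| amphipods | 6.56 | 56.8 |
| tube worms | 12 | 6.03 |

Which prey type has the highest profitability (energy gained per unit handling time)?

Profitability E/h (kJ/s): algal tufts = 1.33/59.5 = 0.0224, small bivalves = 5.67/7.82 = 0.725, detritus clumps = 7.88/21.3 = 0.37, amphipods = 6.56/56.8 = 0.115, tube worms = 12/6.03 = 1.99.
Ranked: tube worms > small bivalves > detritus clumps > amphipods > algal tufts.

tube worms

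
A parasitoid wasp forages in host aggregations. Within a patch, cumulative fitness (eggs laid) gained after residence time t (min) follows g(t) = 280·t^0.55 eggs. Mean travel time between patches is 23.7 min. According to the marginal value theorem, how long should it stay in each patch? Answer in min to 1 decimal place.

29.0 min

By the marginal value theorem, leave when the instantaneous gain rate g'(t) equals the habitat-wide average g(t)/(T + t).
g'(t) = 0.55·280·t^-0.45. Setting 0.55·280·t^-0.45 = 280·t^0.55/(23.7+t) gives 0.55(23.7+t) = t, so 0.45·t = 0.55×23.7.
t* = 0.55×23.7/0.45 = 28.97 min.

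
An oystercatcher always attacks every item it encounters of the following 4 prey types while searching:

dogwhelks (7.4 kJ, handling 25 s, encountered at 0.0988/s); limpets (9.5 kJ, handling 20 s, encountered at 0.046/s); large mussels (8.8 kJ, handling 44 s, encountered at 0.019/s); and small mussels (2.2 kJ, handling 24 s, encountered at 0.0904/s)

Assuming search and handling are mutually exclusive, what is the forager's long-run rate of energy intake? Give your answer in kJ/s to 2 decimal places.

0.21 kJ/s

R = Σλ_iE_i / (1 + Σλ_ih_i)
Numerator: 0.0988×7.4 + 0.046×9.5 + 0.019×8.8 + 0.0904×2.2 = 1.534
Denominator: 1 + 0.0988×25 + 0.046×20 + 0.019×44 + 0.0904×24 = 7.396
R = 1.534/7.396 = 0.2074 kJ/s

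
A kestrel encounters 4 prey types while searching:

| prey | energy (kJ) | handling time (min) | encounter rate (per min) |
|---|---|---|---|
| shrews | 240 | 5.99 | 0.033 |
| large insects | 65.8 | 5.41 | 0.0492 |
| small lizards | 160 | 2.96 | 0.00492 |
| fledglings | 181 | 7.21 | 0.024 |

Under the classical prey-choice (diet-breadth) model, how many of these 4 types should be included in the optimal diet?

4

E/h in descending order: small lizards 54.1, shrews 40.1, fledglings 25.1, large insects 12.2 kJ/min. The optimal diet is the largest prefix of this list for which every included type satisfies E_i/h_i > R on the types above it.
Rate on top 1: 0.7759. shrews: 40.1 > 0.7759 → include.
Rate on top 2: 7.183. fledglings: 25.1 > 7.183 → include.
Rate on top 3: 9.421. large insects: 12.2 > 9.421 → include.
Optimal diet: small lizards, shrews, fledglings, large insects — 4 of 4 types.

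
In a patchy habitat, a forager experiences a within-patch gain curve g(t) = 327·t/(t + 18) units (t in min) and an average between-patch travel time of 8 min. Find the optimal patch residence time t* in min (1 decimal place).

Maximise g(t)/(T+t): set derivative to zero → g'(t)(T+t) = g(t).
g'(t) = 327·18/(t + 18)². Setting 327·18/(t+18)² = 327t/[(t+18)(8+t)] gives 18(8+t) = t(t+18), so t² = 18×8 = 144.
t* = √144 = 12 min.

12.0 min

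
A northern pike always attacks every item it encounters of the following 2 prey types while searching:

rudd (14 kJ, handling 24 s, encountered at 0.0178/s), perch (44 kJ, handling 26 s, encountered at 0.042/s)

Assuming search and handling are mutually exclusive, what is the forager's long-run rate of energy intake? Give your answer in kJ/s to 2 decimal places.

R = (0.0178×14 + 0.042×44) / (1 + 0.0178×24 + 0.042×26) = 2.097/2.519 = 0.8325 kJ/s.

0.83 kJ/s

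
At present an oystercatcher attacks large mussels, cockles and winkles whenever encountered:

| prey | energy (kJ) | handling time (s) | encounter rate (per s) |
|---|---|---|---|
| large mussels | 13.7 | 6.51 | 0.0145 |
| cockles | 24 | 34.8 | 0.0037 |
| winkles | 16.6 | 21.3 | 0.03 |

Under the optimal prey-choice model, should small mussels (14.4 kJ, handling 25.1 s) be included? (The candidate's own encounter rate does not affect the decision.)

On large mussels, cockles and winkles alone, R = ΣλE/(1+Σλh) = 0.7854/1.862 = 0.4218 kJ/s.
small mussels: E/h = 14.4/25.1 = 0.5737 kJ/s.
Since 0.5737 > R, including small mussels increases the long-run rate.

Yes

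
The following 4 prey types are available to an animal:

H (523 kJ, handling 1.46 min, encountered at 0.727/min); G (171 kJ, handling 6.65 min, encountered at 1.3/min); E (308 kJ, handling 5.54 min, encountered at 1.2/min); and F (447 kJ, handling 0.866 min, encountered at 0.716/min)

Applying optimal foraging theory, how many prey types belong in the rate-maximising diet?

2

Profitabilities (E/h, kJ/min): F 516, H 358, E 55.6, G 25.7. Add prey in this order while the next type's profitability exceeds the intake rate on those already taken.
Rate on top 1: 197.6. H: 358 > 197.6 → include.
Rate on top 2: 261.2. E: 55.6 < 261.2 → exclude; stop.
Optimal diet: F, H — 2 of 4 types.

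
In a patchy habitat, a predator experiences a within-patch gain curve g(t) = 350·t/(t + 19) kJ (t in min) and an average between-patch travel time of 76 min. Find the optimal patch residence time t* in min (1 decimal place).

38.0 min

Maximise g(t)/(T+t): set derivative to zero → g'(t)(T+t) = g(t).
g'(t) = 350·19/(t + 19)². Setting 350·19/(t+19)² = 350t/[(t+19)(76+t)] gives 19(76+t) = t(t+19), so t² = 19×76 = 1444.
t* = √1444 = 38 min.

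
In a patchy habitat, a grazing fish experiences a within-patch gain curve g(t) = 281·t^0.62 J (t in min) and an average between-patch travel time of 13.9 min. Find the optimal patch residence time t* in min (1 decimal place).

By the marginal value theorem, leave when the instantaneous gain rate g'(t) equals the habitat-wide average g(t)/(T + t).
g'(t) = 0.62·281·t^-0.38. Setting 0.62·281·t^-0.38 = 281·t^0.62/(13.9+t) gives 0.62(13.9+t) = t, so 0.38·t = 0.62×13.9.
t* = 0.62×13.9/0.38 = 22.68 min.

22.7 min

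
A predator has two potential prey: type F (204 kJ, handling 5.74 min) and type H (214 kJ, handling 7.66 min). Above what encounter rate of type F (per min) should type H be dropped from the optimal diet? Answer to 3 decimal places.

Drop type H once their profitability E₂/h₂ falls below the rate achievable on type F alone: E₂/h₂ = λE₁/(1 + λh₁).
Solve for λ: λE₁h₂ = E₂(1 + λh₁) → λ(E₁h₂ − E₂h₁) = E₂ → λ = E₂/(E₁h₂ − E₂h₁).
λ = 214/(204×7.66 − 214×5.74) = 214/334.3 = 0.6402 per min.

0.640 per min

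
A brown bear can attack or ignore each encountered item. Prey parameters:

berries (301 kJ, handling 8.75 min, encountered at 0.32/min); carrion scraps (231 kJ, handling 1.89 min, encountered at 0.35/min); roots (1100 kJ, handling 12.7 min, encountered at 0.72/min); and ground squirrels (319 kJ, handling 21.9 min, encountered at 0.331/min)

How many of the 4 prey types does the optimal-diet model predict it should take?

2

Rank by E/h (kJ/min): carrion scraps 122, roots 86.6, berries 34.4, ground squirrels 14.6. Include each in turn until the next type's E/h falls below the running intake rate.
Rate on top 1: 48.66. roots: 86.6 > 48.66 → include.
Rate on top 2: 80.78. berries: 34.4 < 80.78 → exclude; stop.
Optimal diet: carrion scraps, roots — 2 of 4 types.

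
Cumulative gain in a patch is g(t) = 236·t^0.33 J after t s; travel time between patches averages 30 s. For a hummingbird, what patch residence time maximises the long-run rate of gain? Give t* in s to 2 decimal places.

14.78 s

By the marginal value theorem, leave when the instantaneous gain rate g'(t) equals the habitat-wide average g(t)/(T + t).
g'(t) = 0.33·236·t^-0.67. Setting 0.33·236·t^-0.67 = 236·t^0.33/(30+t) gives 0.33(30+t) = t, so 0.67·t = 0.33×30.
t* = 0.33×30/0.67 = 14.78 s.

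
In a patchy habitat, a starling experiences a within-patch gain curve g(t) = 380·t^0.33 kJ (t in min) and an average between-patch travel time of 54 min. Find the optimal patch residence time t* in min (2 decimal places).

26.60 min

Maximise g(t)/(T+t): set derivative to zero → g'(t)(T+t) = g(t).
g'(t) = 0.33·380·t^-0.67. Setting 0.33·380·t^-0.67 = 380·t^0.33/(54+t) gives 0.33(54+t) = t, so 0.67·t = 0.33×54.
t* = 0.33×54/0.67 = 26.6 min.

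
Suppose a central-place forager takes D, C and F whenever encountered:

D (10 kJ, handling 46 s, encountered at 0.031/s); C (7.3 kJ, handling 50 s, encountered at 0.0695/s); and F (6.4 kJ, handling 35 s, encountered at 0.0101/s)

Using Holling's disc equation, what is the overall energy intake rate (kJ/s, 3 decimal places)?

0.141 kJ/s

R = (0.031×10 + 0.0695×7.3 + 0.0101×6.4) / (1 + 0.031×46 + 0.0695×50 + 0.0101×35) = 0.882/6.255 = 0.141 kJ/s.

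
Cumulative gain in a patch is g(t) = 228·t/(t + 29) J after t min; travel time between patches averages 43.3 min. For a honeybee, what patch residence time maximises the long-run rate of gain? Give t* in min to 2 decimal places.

35.44 min

Optimal t* satisfies g'(t*) = g(t*)/(T + t*).
g'(t) = 228·29/(t + 29)². Setting 228·29/(t+29)² = 228t/[(t+29)(43.3+t)] gives 29(43.3+t) = t(t+29), so t² = 29×43.3 = 1256.
t* = √1256 = 35.44 min.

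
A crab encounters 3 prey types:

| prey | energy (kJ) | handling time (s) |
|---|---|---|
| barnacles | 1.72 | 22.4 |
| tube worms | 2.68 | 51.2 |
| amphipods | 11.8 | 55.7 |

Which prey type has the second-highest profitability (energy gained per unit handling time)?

barnacles

In descending order of E/h:
amphipods: 11.8/55.7 = 0.212 kJ/s
barnacles: 1.72/22.4 = 0.0768 kJ/s
tube worms: 2.68/51.2 = 0.0523 kJ/s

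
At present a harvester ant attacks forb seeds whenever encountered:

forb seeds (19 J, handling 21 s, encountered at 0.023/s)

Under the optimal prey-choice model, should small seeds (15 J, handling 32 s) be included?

Yes

On forb seeds alone, R = ΣλE/(1+Σλh) = 0.437/1.483 = 0.2947 J/s.
Profitability of small seeds: 15/32 = 0.4688 J/s.
Since 0.4688 > R, including small seeds increases the long-run rate.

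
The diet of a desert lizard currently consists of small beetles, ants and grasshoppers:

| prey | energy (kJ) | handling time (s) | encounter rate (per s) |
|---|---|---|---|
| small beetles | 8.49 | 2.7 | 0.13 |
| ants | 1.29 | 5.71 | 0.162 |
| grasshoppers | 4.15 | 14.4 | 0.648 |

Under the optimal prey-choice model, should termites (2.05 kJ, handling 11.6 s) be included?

On small beetles, ants and grasshoppers alone, R = ΣλE/(1+Σλh) = 4.002/11.61 = 0.3448 kJ/s.
termites: E/h = 2.05/11.6 = 0.1767 kJ/s.
0.1767 < 0.3448, so adding termites would lower the average — exclude it.

No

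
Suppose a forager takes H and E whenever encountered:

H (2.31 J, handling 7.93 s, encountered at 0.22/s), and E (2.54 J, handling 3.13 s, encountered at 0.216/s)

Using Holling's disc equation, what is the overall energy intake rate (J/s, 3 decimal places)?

Energy encountered per unit search time: 0.22×2.31 + 0.216×2.54 = 1.057 J/s.
Handling time per unit search time: 0.22×7.93 + 0.216×3.13 = 2.421.
Rate = 1.057/(1 + 2.421) = 0.309 J/s.

0.309 J/s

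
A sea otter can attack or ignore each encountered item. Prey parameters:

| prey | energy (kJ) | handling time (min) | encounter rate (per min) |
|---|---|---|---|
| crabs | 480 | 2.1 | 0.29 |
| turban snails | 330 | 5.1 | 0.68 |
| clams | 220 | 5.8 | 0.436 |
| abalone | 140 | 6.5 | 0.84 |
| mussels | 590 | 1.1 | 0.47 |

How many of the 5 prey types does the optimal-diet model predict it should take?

2

Profitabilities (E/h, kJ/min): mussels 536, crabs 229, turban snails 64.7, clams 37.9, abalone 21.5. Add prey in this order while the next type's profitability exceeds the intake rate on those already taken.
Rate on top 1: 182.8. crabs: 229 > 182.8 → include.
Rate on top 2: 195.9. turban snails: 64.7 < 195.9 → exclude; stop.
Optimal diet: mussels, crabs — 2 of 5 types.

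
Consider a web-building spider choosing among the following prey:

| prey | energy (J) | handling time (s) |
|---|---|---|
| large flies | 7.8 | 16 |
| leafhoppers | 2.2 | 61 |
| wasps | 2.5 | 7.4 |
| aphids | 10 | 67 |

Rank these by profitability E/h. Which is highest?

large flies

In descending order of E/h:
large flies: 7.8/16 = 0.487 J/s
wasps: 2.5/7.4 = 0.338 J/s
aphids: 10/67 = 0.149 J/s
leafhoppers: 2.2/61 = 0.0361 J/s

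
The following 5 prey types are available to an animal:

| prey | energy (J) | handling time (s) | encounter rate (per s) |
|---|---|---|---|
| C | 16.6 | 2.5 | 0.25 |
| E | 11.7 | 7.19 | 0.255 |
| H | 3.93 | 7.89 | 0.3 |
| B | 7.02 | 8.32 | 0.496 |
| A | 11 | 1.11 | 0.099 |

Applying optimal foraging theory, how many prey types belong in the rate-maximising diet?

Profitabilities (E/h, J/s): A 9.91, C 6.64, E 1.63, B 0.844, H 0.498. Add prey in this order while the next type's profitability exceeds the intake rate on those already taken.
Rate on top 1: 0.9812. C: 6.64 > 0.9812 → include.
Rate on top 2: 3.02. E: 1.63 < 3.02 → exclude; stop.
Optimal diet: A, C — 2 of 5 types.

2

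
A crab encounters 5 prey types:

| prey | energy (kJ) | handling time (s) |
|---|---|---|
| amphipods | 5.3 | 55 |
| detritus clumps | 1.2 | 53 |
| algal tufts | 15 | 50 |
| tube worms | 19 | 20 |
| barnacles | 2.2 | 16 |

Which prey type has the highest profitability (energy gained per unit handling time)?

Profitability E/h (kJ/s): amphipods = 5.3/55 = 0.0964, detritus clumps = 1.2/53 = 0.0226, algal tufts = 15/50 = 0.3, tube worms = 19/20 = 0.95, barnacles = 2.2/16 = 0.138.
Ranked: tube worms > algal tufts > barnacles > amphipods > detritus clumps.

tube worms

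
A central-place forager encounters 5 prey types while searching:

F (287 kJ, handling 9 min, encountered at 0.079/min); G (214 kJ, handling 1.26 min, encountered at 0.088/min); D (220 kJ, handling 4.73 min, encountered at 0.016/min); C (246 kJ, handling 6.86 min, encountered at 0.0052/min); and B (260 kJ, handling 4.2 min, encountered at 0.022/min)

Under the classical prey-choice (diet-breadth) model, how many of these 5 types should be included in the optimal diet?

5

Profitabilities (E/h, kJ/min): G 170, B 61.9, D 46.5, C 35.9, F 31.9. Add prey in this order while the next type's profitability exceeds the intake rate on those already taken.
Rate on top 1: 16.95. B: 61.9 > 16.95 → include.
Rate on top 2: 20.4. D: 46.5 > 20.4 → include.
Rate on top 3: 21.95. C: 35.9 > 21.95 → include.
Rate on top 4: 22.33. F: 31.9 > 22.33 → include.
Optimal diet: G, B, D, C, F — 5 of 5 types.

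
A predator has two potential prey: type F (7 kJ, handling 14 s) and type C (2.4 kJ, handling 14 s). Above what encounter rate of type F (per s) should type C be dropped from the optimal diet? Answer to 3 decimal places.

0.037 per s

The zero-one rule: include type C iff E₂/h₂ > λE₁/(1+λh₁). Equality gives the switch point.
λE₁h₂ = E₂ + λE₂h₁ ⇒ λ = E₂/(E₁h₂ − E₂h₁) = 2.4/(98 − 33.6) = 0.03727 per s.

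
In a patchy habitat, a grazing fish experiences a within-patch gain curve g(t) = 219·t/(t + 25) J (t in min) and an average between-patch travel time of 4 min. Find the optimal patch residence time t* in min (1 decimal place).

10.0 min

Optimal t* satisfies g'(t*) = g(t*)/(T + t*).
g'(t) = 219·25/(t + 25)². Setting 219·25/(t+25)² = 219t/[(t+25)(4+t)] gives 25(4+t) = t(t+25), so t² = 25×4 = 100.
t* = √100 = 10 min.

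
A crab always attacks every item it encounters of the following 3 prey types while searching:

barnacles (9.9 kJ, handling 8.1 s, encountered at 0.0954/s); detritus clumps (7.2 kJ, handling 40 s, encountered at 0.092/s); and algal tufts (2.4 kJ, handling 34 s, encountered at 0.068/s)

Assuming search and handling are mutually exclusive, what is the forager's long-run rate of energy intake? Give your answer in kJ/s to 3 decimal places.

0.228 kJ/s

Energy encountered per unit search time: 0.0954×9.9 + 0.092×7.2 + 0.068×2.4 = 1.77 kJ/s.
Handling time per unit search time: 0.0954×8.1 + 0.092×40 + 0.068×34 = 6.765.
Rate = 1.77/(1 + 6.765) = 0.228 kJ/s.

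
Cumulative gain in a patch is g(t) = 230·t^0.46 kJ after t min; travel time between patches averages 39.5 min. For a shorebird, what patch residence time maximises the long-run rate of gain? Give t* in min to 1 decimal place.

By the marginal value theorem, leave when the instantaneous gain rate g'(t) equals the habitat-wide average g(t)/(T + t).
g'(t) = 0.46·230·t^-0.54. Setting 0.46·230·t^-0.54 = 230·t^0.46/(39.5+t) gives 0.46(39.5+t) = t, so 0.54·t = 0.46×39.5.
t* = 0.46×39.5/0.54 = 33.65 min.

33.6 min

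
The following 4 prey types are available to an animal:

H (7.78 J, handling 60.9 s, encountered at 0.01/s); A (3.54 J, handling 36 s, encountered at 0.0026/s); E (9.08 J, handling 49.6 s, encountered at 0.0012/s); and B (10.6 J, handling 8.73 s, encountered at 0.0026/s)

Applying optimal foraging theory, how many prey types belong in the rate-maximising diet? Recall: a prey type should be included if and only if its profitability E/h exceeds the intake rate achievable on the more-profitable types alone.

Rank by E/h (J/s): B 1.21, E 0.183, H 0.128, A 0.0983. Include each in turn until the next type's E/h falls below the running intake rate.
Rate on top 1: 0.02695. E: 0.183 > 0.02695 → include.
Rate on top 2: 0.03553. H: 0.128 > 0.03553 → include.
Rate on top 3: 0.06874. A: 0.0983 > 0.06874 → include.
Optimal diet: B, E, H, A — 4 of 4 types.

4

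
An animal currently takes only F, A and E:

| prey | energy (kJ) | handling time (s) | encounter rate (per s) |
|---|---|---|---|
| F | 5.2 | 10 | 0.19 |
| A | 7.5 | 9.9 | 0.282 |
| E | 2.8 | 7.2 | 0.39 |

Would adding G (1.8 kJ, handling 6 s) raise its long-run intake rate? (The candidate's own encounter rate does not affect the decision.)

No

Current rate: (0.19×5.2 + 0.282×7.5 + 0.39×2.8)/(1 + 0.19×10 + 0.282×9.9 + 0.39×7.2) = 0.4935 kJ/s.
G: E/h = 1.8/6 = 0.3 kJ/s.
Since 0.3 < R, time spent handling G is better spent searching.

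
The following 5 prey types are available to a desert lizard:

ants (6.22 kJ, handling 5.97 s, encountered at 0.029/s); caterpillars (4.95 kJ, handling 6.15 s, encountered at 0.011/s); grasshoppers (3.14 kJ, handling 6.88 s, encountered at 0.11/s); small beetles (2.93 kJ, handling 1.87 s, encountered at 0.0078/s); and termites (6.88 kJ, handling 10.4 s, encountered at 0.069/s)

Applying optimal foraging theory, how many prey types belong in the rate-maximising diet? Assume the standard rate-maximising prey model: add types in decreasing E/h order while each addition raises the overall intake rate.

5

E/h in descending order: small beetles 1.57, ants 1.04, caterpillars 0.805, termites 0.662, grasshoppers 0.456 kJ/s. The optimal diet is the largest prefix of this list for which every included type satisfies E_i/h_i > R on the types above it.
Rate on top 1: 0.02253. ants: 1.04 > 0.02253 → include.
Rate on top 2: 0.1711. caterpillars: 0.805 > 0.1711 → include.
Rate on top 3: 0.2053. termites: 0.662 > 0.2053 → include.
Rate on top 4: 0.3712. grasshoppers: 0.456 > 0.3712 → include.
Optimal diet: small beetles, ants, caterpillars, termites, grasshoppers — 5 of 5 types.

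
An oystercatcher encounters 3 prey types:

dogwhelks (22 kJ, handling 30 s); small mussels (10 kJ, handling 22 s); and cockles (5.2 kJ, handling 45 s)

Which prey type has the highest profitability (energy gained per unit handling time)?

Profitability E/h (kJ/s): dogwhelks = 22/30 = 0.733, small mussels = 10/22 = 0.455, cockles = 5.2/45 = 0.116.
Ranked: dogwhelks > small mussels > cockles.

dogwhelks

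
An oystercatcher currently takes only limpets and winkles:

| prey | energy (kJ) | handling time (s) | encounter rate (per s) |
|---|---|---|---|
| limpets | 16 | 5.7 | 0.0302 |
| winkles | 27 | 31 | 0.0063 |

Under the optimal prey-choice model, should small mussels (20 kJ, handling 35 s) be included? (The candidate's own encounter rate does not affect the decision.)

Yes

Current rate: (0.0302×16 + 0.0063×27)/(1 + 0.0302×5.7 + 0.0063×31) = 0.4778 kJ/s.
Profitability of small mussels: 20/35 = 0.5714 kJ/s.
Since 0.5714 > R, including small mussels increases the long-run rate.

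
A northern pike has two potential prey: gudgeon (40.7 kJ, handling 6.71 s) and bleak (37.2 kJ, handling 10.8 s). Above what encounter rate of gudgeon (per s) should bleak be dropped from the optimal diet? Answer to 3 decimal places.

The zero-one rule: include bleak iff E₂/h₂ > λE₁/(1+λh₁). Equality gives the switch point.
λE₁h₂ = E₂ + λE₂h₁ ⇒ λ = E₂/(E₁h₂ − E₂h₁) = 37.2/(439.6 − 249.6) = 0.1958 per s.

0.196 per s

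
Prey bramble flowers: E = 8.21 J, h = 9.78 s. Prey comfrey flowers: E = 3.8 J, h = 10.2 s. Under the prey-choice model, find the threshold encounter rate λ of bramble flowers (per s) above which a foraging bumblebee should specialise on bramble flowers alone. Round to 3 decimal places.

0.082 per s

At the threshold, the rate on bramble flowers alone equals the profitability of comfrey flowers: λ·8.21/(1 + λ·9.78) = 3.8/10.2 = 0.3725.
Rearranging, λ(8.21 − 0.3725×9.78) = 0.3725, so λ = 0.3725/4.566 = 0.08158 per s.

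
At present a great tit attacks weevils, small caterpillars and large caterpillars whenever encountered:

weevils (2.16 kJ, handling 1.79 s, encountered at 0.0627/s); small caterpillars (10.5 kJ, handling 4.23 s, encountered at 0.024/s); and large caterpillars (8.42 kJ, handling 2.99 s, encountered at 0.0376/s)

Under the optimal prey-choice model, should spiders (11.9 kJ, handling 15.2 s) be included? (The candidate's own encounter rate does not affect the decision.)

Yes

Current rate: (0.0627×2.16 + 0.024×10.5 + 0.0376×8.42)/(1 + 0.0627×1.79 + 0.024×4.23 + 0.0376×2.99) = 0.5309 kJ/s.
Profitability of spiders: 11.9/15.2 = 0.7829 kJ/s.
0.7829 > 0.5309, so adding spiders raises the average — include it.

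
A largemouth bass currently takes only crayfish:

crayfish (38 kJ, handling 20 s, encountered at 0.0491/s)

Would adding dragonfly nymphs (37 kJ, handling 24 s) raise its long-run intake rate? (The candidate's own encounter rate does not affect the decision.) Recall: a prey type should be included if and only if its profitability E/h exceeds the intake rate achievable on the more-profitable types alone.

Intake rate on the current diet: R = (0.0491×38) / (1 + 0.0491×20) = 1.866/1.982 = 0.9414 kJ/s.
Profitability of dragonfly nymphs: 37/24 = 1.542 kJ/s.
1.542 > 0.9414, so adding dragonfly nymphs raises the average — include it.

Yes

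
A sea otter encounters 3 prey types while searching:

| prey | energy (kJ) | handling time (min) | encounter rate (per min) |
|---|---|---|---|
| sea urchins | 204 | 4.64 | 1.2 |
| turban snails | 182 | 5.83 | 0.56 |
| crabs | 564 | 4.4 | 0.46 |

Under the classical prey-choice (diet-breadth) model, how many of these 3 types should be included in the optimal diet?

1

Profitabilities (E/h, kJ/min): crabs 128, sea urchins 44, turban snails 31.2. Add prey in this order while the next type's profitability exceeds the intake rate on those already taken.
Rate on top 1: 85.79. sea urchins: 44 < 85.79 → exclude; stop.
Optimal diet: crabs — 1 of 3 types.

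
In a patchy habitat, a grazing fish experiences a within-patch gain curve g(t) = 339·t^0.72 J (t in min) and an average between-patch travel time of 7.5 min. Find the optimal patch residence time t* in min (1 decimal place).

Maximise g(t)/(T+t): set derivative to zero → g'(t)(T+t) = g(t).
g'(t) = 0.72·339·t^-0.28. Setting 0.72·339·t^-0.28 = 339·t^0.72/(7.5+t) gives 0.72(7.5+t) = t, so 0.28·t = 0.72×7.5.
t* = 0.72×7.5/0.28 = 19.29 min.

19.3 min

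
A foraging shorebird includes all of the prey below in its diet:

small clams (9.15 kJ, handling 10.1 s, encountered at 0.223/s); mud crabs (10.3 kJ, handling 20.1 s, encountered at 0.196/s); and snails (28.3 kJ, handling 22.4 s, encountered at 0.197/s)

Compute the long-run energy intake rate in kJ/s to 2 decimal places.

0.83 kJ/s

R = Σλ_iE_i / (1 + Σλ_ih_i)
Numerator: 0.223×9.15 + 0.196×10.3 + 0.197×28.3 = 9.634
Denominator: 1 + 0.223×10.1 + 0.196×20.1 + 0.197×22.4 = 11.6
R = 9.634/11.6 = 0.8302 kJ/s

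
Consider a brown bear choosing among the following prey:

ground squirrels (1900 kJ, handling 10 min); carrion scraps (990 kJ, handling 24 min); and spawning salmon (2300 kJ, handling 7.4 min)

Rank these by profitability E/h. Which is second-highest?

In descending order of E/h:
spawning salmon: 2300/7.4 = 311 kJ/min
ground squirrels: 1900/10 = 190 kJ/min
carrion scraps: 990/24 = 41.2 kJ/min

ground squirrels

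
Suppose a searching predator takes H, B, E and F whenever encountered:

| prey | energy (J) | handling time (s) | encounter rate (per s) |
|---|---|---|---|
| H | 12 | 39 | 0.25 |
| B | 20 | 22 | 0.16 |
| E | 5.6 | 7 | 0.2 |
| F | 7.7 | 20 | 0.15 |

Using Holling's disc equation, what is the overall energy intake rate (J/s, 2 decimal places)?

R = (0.25×12 + 0.16×20 + 0.2×5.6 + 0.15×7.7) / (1 + 0.25×39 + 0.16×22 + 0.2×7 + 0.15×20) = 8.475/18.67 = 0.4539 J/s.

0.45 J/s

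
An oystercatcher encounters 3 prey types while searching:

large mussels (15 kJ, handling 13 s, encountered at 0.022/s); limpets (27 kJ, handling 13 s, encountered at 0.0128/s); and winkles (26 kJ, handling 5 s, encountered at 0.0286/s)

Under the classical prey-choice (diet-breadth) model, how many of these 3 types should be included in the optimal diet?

3

Rank by E/h (kJ/s): winkles 5.2, limpets 2.08, large mussels 1.15. Include each in turn until the next type's E/h falls below the running intake rate.
Rate on top 1: 0.6506. limpets: 2.08 > 0.6506 → include.
Rate on top 2: 0.8318. large mussels: 1.15 > 0.8318 → include.
Optimal diet: winkles, limpets, large mussels — 3 of 3 types.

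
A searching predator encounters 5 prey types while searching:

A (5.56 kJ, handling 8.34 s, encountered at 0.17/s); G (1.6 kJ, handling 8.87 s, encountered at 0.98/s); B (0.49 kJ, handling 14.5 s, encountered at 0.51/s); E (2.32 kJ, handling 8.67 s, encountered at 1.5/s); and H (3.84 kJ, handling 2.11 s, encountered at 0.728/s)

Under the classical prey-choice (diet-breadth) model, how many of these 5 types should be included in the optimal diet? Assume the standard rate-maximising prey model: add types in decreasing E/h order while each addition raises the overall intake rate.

Rank by E/h (kJ/s): H 1.82, A 0.667, E 0.268, G 0.18, B 0.0338. Include each in turn until the next type's E/h falls below the running intake rate.
Rate on top 1: 1.102. A: 0.667 < 1.102 → exclude; stop.
Optimal diet: H — 1 of 5 types.

1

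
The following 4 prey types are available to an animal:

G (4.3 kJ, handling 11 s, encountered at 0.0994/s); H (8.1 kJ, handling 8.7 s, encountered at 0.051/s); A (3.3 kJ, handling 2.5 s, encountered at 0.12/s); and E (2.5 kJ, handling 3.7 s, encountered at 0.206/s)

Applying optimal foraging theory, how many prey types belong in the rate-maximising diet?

3

E/h in descending order: A 1.32, H 0.931, E 0.676, G 0.391 kJ/s. The optimal diet is the largest prefix of this list for which every included type satisfies E_i/h_i > R on the types above it.
Rate on top 1: 0.3046. H: 0.931 > 0.3046 → include.
Rate on top 2: 0.464. E: 0.676 > 0.464 → include.
Rate on top 3: 0.5284. G: 0.391 < 0.5284 → exclude; stop.
Optimal diet: A, H, E — 3 of 4 types.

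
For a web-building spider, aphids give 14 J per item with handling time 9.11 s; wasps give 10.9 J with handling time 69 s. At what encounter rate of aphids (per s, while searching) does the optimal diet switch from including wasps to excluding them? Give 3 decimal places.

0.013 per s

Drop wasps once their profitability E₂/h₂ falls below the rate achievable on aphids alone: E₂/h₂ = λE₁/(1 + λh₁).
Solve for λ: λE₁h₂ = E₂(1 + λh₁) → λ(E₁h₂ − E₂h₁) = E₂ → λ = E₂/(E₁h₂ − E₂h₁).
λ = 10.9/(14×69 − 10.9×9.11) = 10.9/866.7 = 0.01258 per s.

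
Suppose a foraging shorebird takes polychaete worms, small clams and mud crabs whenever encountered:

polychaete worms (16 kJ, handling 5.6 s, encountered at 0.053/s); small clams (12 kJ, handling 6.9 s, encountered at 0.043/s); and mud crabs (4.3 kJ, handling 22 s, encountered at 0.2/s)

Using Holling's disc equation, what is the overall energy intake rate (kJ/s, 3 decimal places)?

0.371 kJ/s

R = (0.053×16 + 0.043×12 + 0.2×4.3) / (1 + 0.053×5.6 + 0.043×6.9 + 0.2×22) = 2.224/5.994 = 0.3711 kJ/s.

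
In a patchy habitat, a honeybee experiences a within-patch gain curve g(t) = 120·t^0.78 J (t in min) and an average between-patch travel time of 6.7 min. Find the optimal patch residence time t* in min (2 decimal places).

Optimal t* satisfies g'(t*) = g(t*)/(T + t*).
g'(t) = 0.78·120·t^-0.22. Setting 0.78·120·t^-0.22 = 120·t^0.78/(6.7+t) gives 0.78(6.7+t) = t, so 0.22·t = 0.78×6.7.
t* = 0.78×6.7/0.22 = 23.75 min.

23.75 min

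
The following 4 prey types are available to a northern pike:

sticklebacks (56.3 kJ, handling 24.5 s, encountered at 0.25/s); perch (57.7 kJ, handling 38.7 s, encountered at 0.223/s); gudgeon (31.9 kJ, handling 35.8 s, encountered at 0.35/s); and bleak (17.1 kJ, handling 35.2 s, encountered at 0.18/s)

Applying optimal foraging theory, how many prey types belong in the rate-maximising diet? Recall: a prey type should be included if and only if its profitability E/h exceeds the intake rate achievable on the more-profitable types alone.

Rank by E/h (kJ/s): sticklebacks 2.3, perch 1.49, gudgeon 0.891, bleak 0.486. Include each in turn until the next type's E/h falls below the running intake rate.
Rate on top 1: 1.975. perch: 1.49 < 1.975 → exclude; stop.
Optimal diet: sticklebacks — 1 of 4 types.

1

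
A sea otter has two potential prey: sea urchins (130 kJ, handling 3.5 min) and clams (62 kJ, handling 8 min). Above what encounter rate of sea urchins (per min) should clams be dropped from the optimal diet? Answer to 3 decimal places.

Drop clams once their profitability E₂/h₂ falls below the rate achievable on sea urchins alone: E₂/h₂ = λE₁/(1 + λh₁).
Solve for λ: λE₁h₂ = E₂(1 + λh₁) → λ(E₁h₂ − E₂h₁) = E₂ → λ = E₂/(E₁h₂ − E₂h₁).
λ = 62/(130×8 − 62×3.5) = 62/823 = 0.07533 per min.

0.075 per min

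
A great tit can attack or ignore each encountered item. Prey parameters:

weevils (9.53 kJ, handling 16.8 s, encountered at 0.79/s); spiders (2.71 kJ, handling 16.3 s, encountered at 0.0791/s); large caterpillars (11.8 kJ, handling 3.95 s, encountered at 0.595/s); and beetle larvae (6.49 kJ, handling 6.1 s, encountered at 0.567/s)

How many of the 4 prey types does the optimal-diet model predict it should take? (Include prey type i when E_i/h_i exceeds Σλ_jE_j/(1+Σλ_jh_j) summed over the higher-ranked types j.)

Rank by E/h (kJ/s): large caterpillars 2.99, beetle larvae 1.06, weevils 0.567, spiders 0.166. Include each in turn until the next type's E/h falls below the running intake rate.
Rate on top 1: 2.096. beetle larvae: 1.06 < 2.096 → exclude; stop.
Optimal diet: large caterpillars — 1 of 4 types.

1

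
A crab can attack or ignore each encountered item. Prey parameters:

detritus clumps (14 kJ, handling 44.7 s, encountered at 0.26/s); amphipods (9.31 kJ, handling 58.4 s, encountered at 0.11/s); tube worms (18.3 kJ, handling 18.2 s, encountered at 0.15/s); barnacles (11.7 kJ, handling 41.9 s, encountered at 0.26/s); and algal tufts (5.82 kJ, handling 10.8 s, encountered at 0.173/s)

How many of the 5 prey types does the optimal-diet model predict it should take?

1

Rank by E/h (kJ/s): tube worms 1.01, algal tufts 0.539, detritus clumps 0.313, barnacles 0.279, amphipods 0.159. Include each in turn until the next type's E/h falls below the running intake rate.
Rate on top 1: 0.7359. algal tufts: 0.539 < 0.7359 → exclude; stop.
Optimal diet: tube worms — 1 of 5 types.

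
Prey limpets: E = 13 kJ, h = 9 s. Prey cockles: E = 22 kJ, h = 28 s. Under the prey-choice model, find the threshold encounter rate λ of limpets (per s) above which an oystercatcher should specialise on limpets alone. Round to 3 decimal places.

The zero-one rule: include cockles iff E₂/h₂ > λE₁/(1+λh₁). Equality gives the switch point.
λE₁h₂ = E₂ + λE₂h₁ ⇒ λ = E₂/(E₁h₂ − E₂h₁) = 22/(364 − 198) = 0.1325 per s.

0.133 per s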